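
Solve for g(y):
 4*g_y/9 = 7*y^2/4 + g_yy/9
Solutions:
 g(y) = C1 + C2*exp(4*y) + 21*y^3/16 + 63*y^2/64 + 63*y/128


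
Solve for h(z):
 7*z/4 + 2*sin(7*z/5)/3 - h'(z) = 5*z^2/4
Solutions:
 h(z) = C1 - 5*z^3/12 + 7*z^2/8 - 10*cos(7*z/5)/21


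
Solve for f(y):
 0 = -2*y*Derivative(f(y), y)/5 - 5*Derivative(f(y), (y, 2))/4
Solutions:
 f(y) = C1 + C2*erf(2*y/5)


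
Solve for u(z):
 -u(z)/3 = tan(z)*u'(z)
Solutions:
 u(z) = C1/sin(z)^(1/3)


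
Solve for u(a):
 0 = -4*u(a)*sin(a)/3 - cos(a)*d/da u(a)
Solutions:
 u(a) = C1*cos(a)^(4/3)


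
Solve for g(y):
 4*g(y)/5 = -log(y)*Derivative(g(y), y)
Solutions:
 g(y) = C1*exp(-4*li(y)/5)


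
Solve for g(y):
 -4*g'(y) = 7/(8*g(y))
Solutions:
 g(y) = -sqrt(C1 - 7*y)/4
 g(y) = sqrt(C1 - 7*y)/4


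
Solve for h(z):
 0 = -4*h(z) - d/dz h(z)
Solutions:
 h(z) = C1*exp(-4*z)


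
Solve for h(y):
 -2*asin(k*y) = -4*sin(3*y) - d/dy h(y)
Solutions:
 h(y) = C1 + 2*Piecewise((y*asin(k*y) + sqrt(-k^2*y^2 + 1)/k, Ne(k, 0)), (0, True)) + 4*cos(3*y)/3


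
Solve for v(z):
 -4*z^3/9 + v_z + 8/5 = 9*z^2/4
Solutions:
 v(z) = C1 + z^4/9 + 3*z^3/4 - 8*z/5


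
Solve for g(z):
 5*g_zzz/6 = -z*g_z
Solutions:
 g(z) = C1 + Integral(C2*airyai(-5^(2/3)*6^(1/3)*z/5) + C3*airybi(-5^(2/3)*6^(1/3)*z/5), z)


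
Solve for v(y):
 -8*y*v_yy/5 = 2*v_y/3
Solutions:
 v(y) = C1 + C2*y^(7/12)


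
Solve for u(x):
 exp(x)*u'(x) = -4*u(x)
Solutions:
 u(x) = C1*exp(4*exp(-x))


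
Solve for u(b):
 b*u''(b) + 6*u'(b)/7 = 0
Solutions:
 u(b) = C1 + C2*b^(1/7)


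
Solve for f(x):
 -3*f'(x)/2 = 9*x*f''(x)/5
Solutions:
 f(x) = C1 + C2*x^(1/6)


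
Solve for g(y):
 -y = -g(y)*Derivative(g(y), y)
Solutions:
 g(y) = -sqrt(C1 + y^2)
 g(y) = sqrt(C1 + y^2)


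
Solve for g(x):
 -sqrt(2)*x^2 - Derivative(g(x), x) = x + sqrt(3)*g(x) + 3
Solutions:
 g(x) = C1*exp(-sqrt(3)*x) - sqrt(6)*x^2/3 - sqrt(3)*x/3 + 2*sqrt(2)*x/3 - sqrt(3) - 2*sqrt(6)/9 + 1/3


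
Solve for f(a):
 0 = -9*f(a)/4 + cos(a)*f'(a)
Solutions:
 f(a) = C1*(sin(a) + 1)^(9/8)/(sin(a) - 1)^(9/8)


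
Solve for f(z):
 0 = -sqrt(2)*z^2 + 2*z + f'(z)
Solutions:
 f(z) = C1 + sqrt(2)*z^3/3 - z^2


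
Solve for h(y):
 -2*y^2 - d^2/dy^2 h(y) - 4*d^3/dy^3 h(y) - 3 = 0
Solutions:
 h(y) = C1 + C2*y + C3*exp(-y/4) - y^4/6 + 8*y^3/3 - 67*y^2/2


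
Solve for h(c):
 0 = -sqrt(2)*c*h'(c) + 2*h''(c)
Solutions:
 h(c) = C1 + C2*erfi(2^(1/4)*c/2)


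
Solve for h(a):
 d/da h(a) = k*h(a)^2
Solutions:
 h(a) = -1/(C1 + a*k)


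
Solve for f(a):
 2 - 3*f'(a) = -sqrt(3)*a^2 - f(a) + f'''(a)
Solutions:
 f(a) = C1*exp(2^(1/3)*a*(-2^(1/3)*(1 + sqrt(5))^(1/3) + 2/(1 + sqrt(5))^(1/3))/4)*sin(2^(1/3)*sqrt(3)*a*(2/(1 + sqrt(5))^(1/3) + 2^(1/3)*(1 + sqrt(5))^(1/3))/4) + C2*exp(2^(1/3)*a*(-2^(1/3)*(1 + sqrt(5))^(1/3) + 2/(1 + sqrt(5))^(1/3))/4)*cos(2^(1/3)*sqrt(3)*a*(2/(1 + sqrt(5))^(1/3) + 2^(1/3)*(1 + sqrt(5))^(1/3))/4) + C3*exp(2^(1/3)*a*(-1/(1 + sqrt(5))^(1/3) + 2^(1/3)*(1 + sqrt(5))^(1/3)/2)) - sqrt(3)*a^2 - 6*sqrt(3)*a - 18*sqrt(3) - 2


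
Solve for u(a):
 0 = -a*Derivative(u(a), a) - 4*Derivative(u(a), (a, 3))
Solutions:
 u(a) = C1 + Integral(C2*airyai(-2^(1/3)*a/2) + C3*airybi(-2^(1/3)*a/2), a)


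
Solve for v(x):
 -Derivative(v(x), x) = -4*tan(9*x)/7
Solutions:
 v(x) = C1 - 4*log(cos(9*x))/63


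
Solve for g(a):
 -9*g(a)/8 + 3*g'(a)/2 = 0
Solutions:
 g(a) = C1*exp(3*a/4)


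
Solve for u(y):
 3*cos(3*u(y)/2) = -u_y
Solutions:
 u(y) = -2*asin((C1 + exp(9*y))/(C1 - exp(9*y)))/3 + 2*pi/3
 u(y) = 2*asin((C1 + exp(9*y))/(C1 - exp(9*y)))/3


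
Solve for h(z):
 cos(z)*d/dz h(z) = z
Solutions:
 h(z) = C1 + Integral(z/cos(z), z)


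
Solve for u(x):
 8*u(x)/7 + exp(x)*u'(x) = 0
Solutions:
 u(x) = C1*exp(8*exp(-x)/7)


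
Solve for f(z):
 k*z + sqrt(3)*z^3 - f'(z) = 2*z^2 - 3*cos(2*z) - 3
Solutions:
 f(z) = C1 + k*z^2/2 + sqrt(3)*z^4/4 - 2*z^3/3 + 3*z + 3*sin(z)*cos(z)


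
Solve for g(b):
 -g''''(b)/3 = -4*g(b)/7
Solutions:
 g(b) = C1*exp(-sqrt(2)*3^(1/4)*7^(3/4)*b/7) + C2*exp(sqrt(2)*3^(1/4)*7^(3/4)*b/7) + C3*sin(sqrt(2)*3^(1/4)*7^(3/4)*b/7) + C4*cos(sqrt(2)*3^(1/4)*7^(3/4)*b/7)


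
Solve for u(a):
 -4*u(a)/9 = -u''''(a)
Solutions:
 u(a) = C1*exp(-sqrt(6)*a/3) + C2*exp(sqrt(6)*a/3) + C3*sin(sqrt(6)*a/3) + C4*cos(sqrt(6)*a/3)


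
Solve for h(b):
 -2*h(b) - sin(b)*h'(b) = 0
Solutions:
 h(b) = C1*(cos(b) + 1)/(cos(b) - 1)


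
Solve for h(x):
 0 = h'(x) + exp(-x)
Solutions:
 h(x) = C1 + exp(-x)


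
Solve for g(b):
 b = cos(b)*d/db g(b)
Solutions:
 g(b) = C1 + Integral(b/cos(b), b)


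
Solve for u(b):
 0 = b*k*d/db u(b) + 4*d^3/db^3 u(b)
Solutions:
 u(b) = C1 + Integral(C2*airyai(2^(1/3)*b*(-k)^(1/3)/2) + C3*airybi(2^(1/3)*b*(-k)^(1/3)/2), b)


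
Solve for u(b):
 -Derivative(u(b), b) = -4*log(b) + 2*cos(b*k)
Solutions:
 u(b) = C1 + 4*b*log(b) - 4*b - 2*Piecewise((sin(b*k)/k, Ne(k, 0)), (b, True))


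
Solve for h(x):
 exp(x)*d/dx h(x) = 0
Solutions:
 h(x) = C1


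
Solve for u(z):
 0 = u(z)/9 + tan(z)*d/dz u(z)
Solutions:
 u(z) = C1/sin(z)^(1/9)


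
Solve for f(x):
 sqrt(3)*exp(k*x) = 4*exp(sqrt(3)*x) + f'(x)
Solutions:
 f(x) = C1 - 4*sqrt(3)*exp(sqrt(3)*x)/3 + sqrt(3)*exp(k*x)/k


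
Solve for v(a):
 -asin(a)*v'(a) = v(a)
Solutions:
 v(a) = C1*exp(-Integral(1/asin(a), a))


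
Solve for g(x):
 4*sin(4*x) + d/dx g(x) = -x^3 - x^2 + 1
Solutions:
 g(x) = C1 - x^4/4 - x^3/3 + x + cos(4*x)


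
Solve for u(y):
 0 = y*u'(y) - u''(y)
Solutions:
 u(y) = C1 + C2*erfi(sqrt(2)*y/2)


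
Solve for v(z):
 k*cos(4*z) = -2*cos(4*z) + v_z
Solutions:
 v(z) = C1 + k*sin(4*z)/4 + sin(4*z)/2


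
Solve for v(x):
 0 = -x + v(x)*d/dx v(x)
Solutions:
 v(x) = -sqrt(C1 + x^2)
 v(x) = sqrt(C1 + x^2)


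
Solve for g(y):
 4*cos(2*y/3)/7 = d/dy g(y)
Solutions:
 g(y) = C1 + 6*sin(2*y/3)/7


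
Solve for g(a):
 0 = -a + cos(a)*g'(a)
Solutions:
 g(a) = C1 + Integral(a/cos(a), a)


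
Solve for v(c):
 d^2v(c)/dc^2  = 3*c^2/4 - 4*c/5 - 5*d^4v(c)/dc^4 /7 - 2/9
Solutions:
 v(c) = C1 + C2*c + C3*sin(sqrt(35)*c/5) + C4*cos(sqrt(35)*c/5) + c^4/16 - 2*c^3/15 - 163*c^2/252


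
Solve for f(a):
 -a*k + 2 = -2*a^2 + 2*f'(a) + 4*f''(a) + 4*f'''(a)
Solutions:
 f(a) = C1 + a^3/3 - a^2*k/4 - 2*a^2 + a*k + 5*a + (C2*sin(a/2) + C3*cos(a/2))*exp(-a/2)


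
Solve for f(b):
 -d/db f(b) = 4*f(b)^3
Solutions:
 f(b) = -sqrt(2)*sqrt(-1/(C1 - 4*b))/2
 f(b) = sqrt(2)*sqrt(-1/(C1 - 4*b))/2


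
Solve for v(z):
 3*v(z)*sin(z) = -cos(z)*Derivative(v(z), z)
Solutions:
 v(z) = C1*cos(z)^3


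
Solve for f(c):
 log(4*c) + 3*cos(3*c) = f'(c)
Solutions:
 f(c) = C1 + c*log(c) - c + 2*c*log(2) + sin(3*c)


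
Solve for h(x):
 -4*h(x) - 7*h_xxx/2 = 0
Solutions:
 h(x) = C3*exp(-2*7^(2/3)*x/7) + (C1*sin(sqrt(3)*7^(2/3)*x/7) + C2*cos(sqrt(3)*7^(2/3)*x/7))*exp(7^(2/3)*x/7)


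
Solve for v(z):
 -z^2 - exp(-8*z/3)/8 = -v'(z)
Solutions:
 v(z) = C1 + z^3/3 - 3*exp(-8*z/3)/64


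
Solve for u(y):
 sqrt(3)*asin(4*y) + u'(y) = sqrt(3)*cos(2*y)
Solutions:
 u(y) = C1 - sqrt(3)*(y*asin(4*y) + sqrt(1 - 16*y^2)/4) + sqrt(3)*sin(2*y)/2


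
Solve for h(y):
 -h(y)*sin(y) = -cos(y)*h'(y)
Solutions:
 h(y) = C1/cos(y)


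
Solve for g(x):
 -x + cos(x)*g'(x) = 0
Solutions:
 g(x) = C1 + Integral(x/cos(x), x)


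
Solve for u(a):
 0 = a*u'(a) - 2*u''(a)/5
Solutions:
 u(a) = C1 + C2*erfi(sqrt(5)*a/2)


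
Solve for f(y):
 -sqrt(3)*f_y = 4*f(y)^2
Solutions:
 f(y) = 3/(C1 + 4*sqrt(3)*y)


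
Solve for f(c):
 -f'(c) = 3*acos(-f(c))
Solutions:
 Integral(1/acos(-_y), (_y, f(c))) = C1 - 3*c


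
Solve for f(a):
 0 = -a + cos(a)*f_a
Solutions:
 f(a) = C1 + Integral(a/cos(a), a)


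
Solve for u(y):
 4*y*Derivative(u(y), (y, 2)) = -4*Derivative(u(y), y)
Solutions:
 u(y) = C1 + C2*log(y)


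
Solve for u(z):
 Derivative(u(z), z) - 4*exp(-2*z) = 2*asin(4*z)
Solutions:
 u(z) = C1 + 2*z*asin(4*z) + sqrt(1 - 16*z^2)/2 - 2*exp(-2*z)


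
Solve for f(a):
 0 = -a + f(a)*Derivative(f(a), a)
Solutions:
 f(a) = -sqrt(C1 + a^2)
 f(a) = sqrt(C1 + a^2)


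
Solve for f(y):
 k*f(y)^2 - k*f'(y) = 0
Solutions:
 f(y) = -1/(C1 + y)


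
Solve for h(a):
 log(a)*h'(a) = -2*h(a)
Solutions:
 h(a) = C1*exp(-2*li(a))


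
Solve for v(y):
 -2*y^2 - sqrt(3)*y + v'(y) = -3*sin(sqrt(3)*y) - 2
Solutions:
 v(y) = C1 + 2*y^3/3 + sqrt(3)*y^2/2 - 2*y + sqrt(3)*cos(sqrt(3)*y)


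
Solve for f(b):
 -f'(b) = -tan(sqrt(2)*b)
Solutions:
 f(b) = C1 - sqrt(2)*log(cos(sqrt(2)*b))/2


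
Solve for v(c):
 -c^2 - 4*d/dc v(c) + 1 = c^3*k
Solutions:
 v(c) = C1 - c^4*k/16 - c^3/12 + c/4


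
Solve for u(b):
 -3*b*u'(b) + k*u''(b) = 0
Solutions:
 u(b) = C1 + C2*erf(sqrt(6)*b*sqrt(-1/k)/2)/sqrt(-1/k)


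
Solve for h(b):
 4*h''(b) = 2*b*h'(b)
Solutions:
 h(b) = C1 + C2*erfi(b/2)


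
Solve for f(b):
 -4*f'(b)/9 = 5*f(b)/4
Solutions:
 f(b) = C1*exp(-45*b/16)


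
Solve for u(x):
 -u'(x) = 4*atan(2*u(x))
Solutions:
 Integral(1/atan(2*_y), (_y, u(x))) = C1 - 4*x


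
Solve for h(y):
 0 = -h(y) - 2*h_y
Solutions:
 h(y) = C1*exp(-y/2)


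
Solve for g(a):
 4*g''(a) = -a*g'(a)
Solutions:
 g(a) = C1 + C2*erf(sqrt(2)*a/4)


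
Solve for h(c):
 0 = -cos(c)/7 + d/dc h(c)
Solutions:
 h(c) = C1 + sin(c)/7


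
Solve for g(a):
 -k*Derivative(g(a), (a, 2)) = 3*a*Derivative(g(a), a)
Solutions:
 g(a) = C1 + C2*sqrt(k)*erf(sqrt(6)*a*sqrt(1/k)/2)


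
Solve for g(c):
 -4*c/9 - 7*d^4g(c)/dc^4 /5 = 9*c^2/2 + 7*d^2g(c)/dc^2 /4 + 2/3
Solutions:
 g(c) = C1 + C2*c + C3*sin(sqrt(5)*c/2) + C4*cos(sqrt(5)*c/2) - 3*c^4/14 - 8*c^3/189 + 28*c^2/15


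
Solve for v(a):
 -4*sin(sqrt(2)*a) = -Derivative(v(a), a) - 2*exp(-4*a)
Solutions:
 v(a) = C1 - 2*sqrt(2)*cos(sqrt(2)*a) + exp(-4*a)/2


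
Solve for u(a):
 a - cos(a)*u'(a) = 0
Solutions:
 u(a) = C1 + Integral(a/cos(a), a)


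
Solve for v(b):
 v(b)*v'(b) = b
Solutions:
 v(b) = -sqrt(C1 + b^2)
 v(b) = sqrt(C1 + b^2)


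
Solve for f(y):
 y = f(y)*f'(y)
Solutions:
 f(y) = -sqrt(C1 + y^2)
 f(y) = sqrt(C1 + y^2)


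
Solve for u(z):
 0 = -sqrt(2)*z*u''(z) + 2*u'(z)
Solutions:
 u(z) = C1 + C2*z^(1 + sqrt(2))


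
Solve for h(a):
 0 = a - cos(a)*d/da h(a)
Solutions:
 h(a) = C1 + Integral(a/cos(a), a)


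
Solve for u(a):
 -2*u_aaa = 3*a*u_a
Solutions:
 u(a) = C1 + Integral(C2*airyai(-2^(2/3)*3^(1/3)*a/2) + C3*airybi(-2^(2/3)*3^(1/3)*a/2), a)


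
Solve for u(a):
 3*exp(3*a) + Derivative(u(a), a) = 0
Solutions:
 u(a) = C1 - exp(3*a)


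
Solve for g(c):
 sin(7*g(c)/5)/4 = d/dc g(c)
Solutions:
 -c/4 + 5*log(cos(7*g(c)/5) - 1)/14 - 5*log(cos(7*g(c)/5) + 1)/14 = C1


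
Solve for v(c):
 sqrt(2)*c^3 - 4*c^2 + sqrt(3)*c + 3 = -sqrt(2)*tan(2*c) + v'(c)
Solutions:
 v(c) = C1 + sqrt(2)*c^4/4 - 4*c^3/3 + sqrt(3)*c^2/2 + 3*c - sqrt(2)*log(cos(2*c))/2


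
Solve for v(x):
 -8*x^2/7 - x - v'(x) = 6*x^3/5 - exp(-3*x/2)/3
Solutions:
 v(x) = C1 - 3*x^4/10 - 8*x^3/21 - x^2/2 - 2*exp(-3*x/2)/9


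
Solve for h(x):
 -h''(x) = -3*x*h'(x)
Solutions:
 h(x) = C1 + C2*erfi(sqrt(6)*x/2)


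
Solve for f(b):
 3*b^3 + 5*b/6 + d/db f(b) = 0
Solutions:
 f(b) = C1 - 3*b^4/4 - 5*b^2/12


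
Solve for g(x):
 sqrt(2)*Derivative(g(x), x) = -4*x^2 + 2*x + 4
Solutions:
 g(x) = C1 - 2*sqrt(2)*x^3/3 + sqrt(2)*x^2/2 + 2*sqrt(2)*x


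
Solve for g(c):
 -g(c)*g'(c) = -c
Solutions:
 g(c) = -sqrt(C1 + c^2)
 g(c) = sqrt(C1 + c^2)


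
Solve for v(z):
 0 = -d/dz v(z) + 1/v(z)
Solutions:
 v(z) = -sqrt(C1 + 2*z)
 v(z) = sqrt(C1 + 2*z)


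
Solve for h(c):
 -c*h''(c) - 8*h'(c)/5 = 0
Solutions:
 h(c) = C1 + C2/c^(3/5)


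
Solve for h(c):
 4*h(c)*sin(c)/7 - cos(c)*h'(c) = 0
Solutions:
 h(c) = C1/cos(c)^(4/7)


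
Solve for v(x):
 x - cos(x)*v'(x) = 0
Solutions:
 v(x) = C1 + Integral(x/cos(x), x)


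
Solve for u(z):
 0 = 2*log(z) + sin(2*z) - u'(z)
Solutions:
 u(z) = C1 + 2*z*log(z) - 2*z - cos(2*z)/2


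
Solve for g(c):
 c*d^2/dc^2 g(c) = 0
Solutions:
 g(c) = C1 + C2*c


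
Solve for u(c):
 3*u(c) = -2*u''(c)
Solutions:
 u(c) = C1*sin(sqrt(6)*c/2) + C2*cos(sqrt(6)*c/2)


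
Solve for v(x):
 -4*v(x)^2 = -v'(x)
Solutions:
 v(x) = -1/(C1 + 4*x)


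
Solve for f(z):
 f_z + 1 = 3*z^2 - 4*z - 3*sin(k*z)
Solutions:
 f(z) = C1 + z^3 - 2*z^2 - z + 3*cos(k*z)/k


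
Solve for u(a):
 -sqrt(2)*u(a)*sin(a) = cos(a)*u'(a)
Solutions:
 u(a) = C1*cos(a)^(sqrt(2))


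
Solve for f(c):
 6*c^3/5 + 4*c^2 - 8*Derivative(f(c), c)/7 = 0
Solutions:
 f(c) = C1 + 21*c^4/80 + 7*c^3/6


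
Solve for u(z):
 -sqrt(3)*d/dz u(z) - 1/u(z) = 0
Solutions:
 u(z) = -sqrt(C1 - 6*sqrt(3)*z)/3
 u(z) = sqrt(C1 - 6*sqrt(3)*z)/3


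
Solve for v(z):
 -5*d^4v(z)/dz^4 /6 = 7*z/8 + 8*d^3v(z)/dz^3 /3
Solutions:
 v(z) = C1 + C2*z + C3*z^2 + C4*exp(-16*z/5) - 7*z^4/512 + 35*z^3/2048


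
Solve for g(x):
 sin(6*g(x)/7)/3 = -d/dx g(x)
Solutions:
 x/3 + 7*log(cos(6*g(x)/7) - 1)/12 - 7*log(cos(6*g(x)/7) + 1)/12 = C1


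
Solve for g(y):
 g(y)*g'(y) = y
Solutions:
 g(y) = -sqrt(C1 + y^2)
 g(y) = sqrt(C1 + y^2)


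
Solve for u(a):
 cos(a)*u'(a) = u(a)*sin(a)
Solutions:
 u(a) = C1/cos(a)


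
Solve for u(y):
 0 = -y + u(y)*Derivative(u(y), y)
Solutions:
 u(y) = -sqrt(C1 + y^2)
 u(y) = sqrt(C1 + y^2)


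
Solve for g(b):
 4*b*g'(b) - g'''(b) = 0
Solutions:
 g(b) = C1 + Integral(C2*airyai(2^(2/3)*b) + C3*airybi(2^(2/3)*b), b)


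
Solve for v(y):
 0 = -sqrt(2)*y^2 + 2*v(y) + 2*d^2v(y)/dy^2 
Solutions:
 v(y) = C1*sin(y) + C2*cos(y) + sqrt(2)*y^2/2 - sqrt(2)


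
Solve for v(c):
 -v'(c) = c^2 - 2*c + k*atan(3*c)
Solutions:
 v(c) = C1 - c^3/3 + c^2 - k*(c*atan(3*c) - log(9*c^2 + 1)/6)


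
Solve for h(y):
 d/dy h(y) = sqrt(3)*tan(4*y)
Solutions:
 h(y) = C1 - sqrt(3)*log(cos(4*y))/4


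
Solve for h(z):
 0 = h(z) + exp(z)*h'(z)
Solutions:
 h(z) = C1*exp(exp(-z))


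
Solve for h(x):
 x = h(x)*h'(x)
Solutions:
 h(x) = -sqrt(C1 + x^2)
 h(x) = sqrt(C1 + x^2)


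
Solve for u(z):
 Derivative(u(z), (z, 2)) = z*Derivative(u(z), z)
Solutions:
 u(z) = C1 + C2*erfi(sqrt(2)*z/2)


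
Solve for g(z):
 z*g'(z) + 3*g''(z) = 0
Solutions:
 g(z) = C1 + C2*erf(sqrt(6)*z/6)


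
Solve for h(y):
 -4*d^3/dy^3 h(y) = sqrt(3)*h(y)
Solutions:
 h(y) = C3*exp(-2^(1/3)*3^(1/6)*y/2) + (C1*sin(2^(1/3)*3^(2/3)*y/4) + C2*cos(2^(1/3)*3^(2/3)*y/4))*exp(2^(1/3)*3^(1/6)*y/4)


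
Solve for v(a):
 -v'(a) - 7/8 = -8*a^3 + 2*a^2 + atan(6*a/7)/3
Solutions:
 v(a) = C1 + 2*a^4 - 2*a^3/3 - a*atan(6*a/7)/3 - 7*a/8 + 7*log(36*a^2 + 49)/36


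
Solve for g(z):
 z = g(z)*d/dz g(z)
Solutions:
 g(z) = -sqrt(C1 + z^2)
 g(z) = sqrt(C1 + z^2)


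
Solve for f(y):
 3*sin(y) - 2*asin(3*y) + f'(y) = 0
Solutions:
 f(y) = C1 + 2*y*asin(3*y) + 2*sqrt(1 - 9*y^2)/3 + 3*cos(y)


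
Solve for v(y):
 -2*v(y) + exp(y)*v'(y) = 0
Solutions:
 v(y) = C1*exp(-2*exp(-y))


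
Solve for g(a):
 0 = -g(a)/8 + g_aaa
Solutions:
 g(a) = C3*exp(a/2) + (C1*sin(sqrt(3)*a/4) + C2*cos(sqrt(3)*a/4))*exp(-a/4)


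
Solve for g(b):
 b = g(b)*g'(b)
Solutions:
 g(b) = -sqrt(C1 + b^2)
 g(b) = sqrt(C1 + b^2)


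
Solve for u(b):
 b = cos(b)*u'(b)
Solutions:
 u(b) = C1 + Integral(b/cos(b), b)


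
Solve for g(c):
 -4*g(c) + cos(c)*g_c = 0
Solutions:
 g(c) = C1*(sin(c)^2 + 2*sin(c) + 1)/(sin(c)^2 - 2*sin(c) + 1)


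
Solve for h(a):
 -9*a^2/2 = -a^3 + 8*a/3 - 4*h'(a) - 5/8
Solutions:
 h(a) = C1 - a^4/16 + 3*a^3/8 + a^2/3 - 5*a/32


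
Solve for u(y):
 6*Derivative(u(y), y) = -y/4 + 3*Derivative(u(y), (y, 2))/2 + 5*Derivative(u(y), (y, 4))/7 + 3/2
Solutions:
 u(y) = C1 + C2*exp(70^(1/3)*y*(-(60 + sqrt(3670))^(1/3) + 70^(1/3)/(60 + sqrt(3670))^(1/3))/20)*sin(sqrt(3)*70^(1/3)*y*(70^(1/3)/(60 + sqrt(3670))^(1/3) + (60 + sqrt(3670))^(1/3))/20) + C3*exp(70^(1/3)*y*(-(60 + sqrt(3670))^(1/3) + 70^(1/3)/(60 + sqrt(3670))^(1/3))/20)*cos(sqrt(3)*70^(1/3)*y*(70^(1/3)/(60 + sqrt(3670))^(1/3) + (60 + sqrt(3670))^(1/3))/20) + C4*exp(-70^(1/3)*y*(-(60 + sqrt(3670))^(1/3) + 70^(1/3)/(60 + sqrt(3670))^(1/3))/10) - y^2/48 + 23*y/96


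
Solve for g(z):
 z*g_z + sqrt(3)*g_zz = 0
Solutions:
 g(z) = C1 + C2*erf(sqrt(2)*3^(3/4)*z/6)


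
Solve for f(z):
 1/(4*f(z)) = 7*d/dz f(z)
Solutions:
 f(z) = -sqrt(C1 + 14*z)/14
 f(z) = sqrt(C1 + 14*z)/14


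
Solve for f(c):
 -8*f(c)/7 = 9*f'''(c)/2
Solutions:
 f(c) = C3*exp(-2*294^(1/3)*c/21) + (C1*sin(3^(5/6)*98^(1/3)*c/21) + C2*cos(3^(5/6)*98^(1/3)*c/21))*exp(294^(1/3)*c/21)


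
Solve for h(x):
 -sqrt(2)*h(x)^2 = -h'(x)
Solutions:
 h(x) = -1/(C1 + sqrt(2)*x)


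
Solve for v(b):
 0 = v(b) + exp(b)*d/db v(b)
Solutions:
 v(b) = C1*exp(exp(-b))


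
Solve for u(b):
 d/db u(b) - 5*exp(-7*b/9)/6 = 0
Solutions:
 u(b) = C1 - 15*exp(-7*b/9)/14


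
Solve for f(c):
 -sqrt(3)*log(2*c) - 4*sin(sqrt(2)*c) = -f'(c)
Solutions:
 f(c) = C1 + sqrt(3)*c*(log(c) - 1) + sqrt(3)*c*log(2) - 2*sqrt(2)*cos(sqrt(2)*c)


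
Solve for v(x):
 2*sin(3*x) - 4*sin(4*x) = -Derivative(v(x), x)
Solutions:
 v(x) = C1 + 2*cos(3*x)/3 - cos(4*x)


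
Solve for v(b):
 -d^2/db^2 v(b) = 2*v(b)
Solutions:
 v(b) = C1*sin(sqrt(2)*b) + C2*cos(sqrt(2)*b)


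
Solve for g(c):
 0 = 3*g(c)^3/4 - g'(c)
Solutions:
 g(c) = -sqrt(2)*sqrt(-1/(C1 + 3*c))
 g(c) = sqrt(2)*sqrt(-1/(C1 + 3*c))


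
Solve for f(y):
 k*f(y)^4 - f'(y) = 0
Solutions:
 f(y) = (-1/(C1 + 3*k*y))^(1/3)
 f(y) = (-1/(C1 + k*y))^(1/3)*(-3^(2/3) - 3*3^(1/6)*I)/6
 f(y) = (-1/(C1 + k*y))^(1/3)*(-3^(2/3) + 3*3^(1/6)*I)/6


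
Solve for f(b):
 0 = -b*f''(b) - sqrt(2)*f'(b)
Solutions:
 f(b) = C1 + C2*b^(1 - sqrt(2))


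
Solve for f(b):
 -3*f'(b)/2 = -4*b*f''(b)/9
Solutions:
 f(b) = C1 + C2*b^(35/8)


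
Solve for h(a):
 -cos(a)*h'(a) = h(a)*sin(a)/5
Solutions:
 h(a) = C1*cos(a)^(1/5)


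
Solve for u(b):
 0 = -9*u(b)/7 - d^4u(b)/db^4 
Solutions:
 u(b) = (C1*sin(sqrt(6)*7^(3/4)*b/14) + C2*cos(sqrt(6)*7^(3/4)*b/14))*exp(-sqrt(6)*7^(3/4)*b/14) + (C3*sin(sqrt(6)*7^(3/4)*b/14) + C4*cos(sqrt(6)*7^(3/4)*b/14))*exp(sqrt(6)*7^(3/4)*b/14)


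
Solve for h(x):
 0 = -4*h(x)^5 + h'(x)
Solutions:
 h(x) = -(-1/(C1 + 16*x))^(1/4)
 h(x) = (-1/(C1 + 16*x))^(1/4)
 h(x) = -I*(-1/(C1 + 16*x))^(1/4)
 h(x) = I*(-1/(C1 + 16*x))^(1/4)


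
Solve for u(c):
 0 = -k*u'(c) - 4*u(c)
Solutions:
 u(c) = C1*exp(-4*c/k)


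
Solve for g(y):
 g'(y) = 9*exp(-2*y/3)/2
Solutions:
 g(y) = C1 - 27*exp(-2*y/3)/4


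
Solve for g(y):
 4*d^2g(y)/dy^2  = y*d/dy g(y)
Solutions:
 g(y) = C1 + C2*erfi(sqrt(2)*y/4)


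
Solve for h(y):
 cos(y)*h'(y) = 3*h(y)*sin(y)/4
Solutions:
 h(y) = C1/cos(y)^(3/4)


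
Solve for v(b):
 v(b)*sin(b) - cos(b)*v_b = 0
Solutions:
 v(b) = C1/cos(b)


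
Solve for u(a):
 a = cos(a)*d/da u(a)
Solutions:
 u(a) = C1 + Integral(a/cos(a), a)


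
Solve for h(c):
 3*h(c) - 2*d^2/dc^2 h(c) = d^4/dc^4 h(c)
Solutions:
 h(c) = C1*exp(-c) + C2*exp(c) + C3*sin(sqrt(3)*c) + C4*cos(sqrt(3)*c)


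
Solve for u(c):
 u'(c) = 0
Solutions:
 u(c) = C1


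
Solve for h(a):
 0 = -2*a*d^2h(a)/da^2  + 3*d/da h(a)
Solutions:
 h(a) = C1 + C2*a^(5/2)


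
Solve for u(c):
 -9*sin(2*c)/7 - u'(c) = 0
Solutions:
 u(c) = C1 + 9*cos(2*c)/14


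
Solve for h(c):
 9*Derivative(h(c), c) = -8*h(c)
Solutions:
 h(c) = C1*exp(-8*c/9)


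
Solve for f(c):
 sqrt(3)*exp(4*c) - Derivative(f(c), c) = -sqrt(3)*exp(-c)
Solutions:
 f(c) = C1 + sqrt(3)*exp(4*c)/4 - sqrt(3)*exp(-c)


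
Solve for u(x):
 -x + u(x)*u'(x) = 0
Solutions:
 u(x) = -sqrt(C1 + x^2)
 u(x) = sqrt(C1 + x^2)


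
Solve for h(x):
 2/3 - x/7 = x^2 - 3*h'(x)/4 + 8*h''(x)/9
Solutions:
 h(x) = C1 + C2*exp(27*x/32) + 4*x^3/9 + 950*x^2/567 + 47192*x/15309


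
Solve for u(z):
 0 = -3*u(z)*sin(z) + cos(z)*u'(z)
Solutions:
 u(z) = C1/cos(z)^3


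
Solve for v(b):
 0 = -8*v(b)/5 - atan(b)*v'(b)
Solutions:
 v(b) = C1*exp(-8*Integral(1/atan(b), b)/5)


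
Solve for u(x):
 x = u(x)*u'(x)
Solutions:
 u(x) = -sqrt(C1 + x^2)
 u(x) = sqrt(C1 + x^2)


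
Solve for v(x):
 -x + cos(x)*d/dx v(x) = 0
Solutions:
 v(x) = C1 + Integral(x/cos(x), x)


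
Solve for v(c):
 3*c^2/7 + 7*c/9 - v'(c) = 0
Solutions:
 v(c) = C1 + c^3/7 + 7*c^2/18


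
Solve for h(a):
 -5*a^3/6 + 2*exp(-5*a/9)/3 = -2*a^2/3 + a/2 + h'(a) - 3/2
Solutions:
 h(a) = C1 - 5*a^4/24 + 2*a^3/9 - a^2/4 + 3*a/2 - 6*exp(-5*a/9)/5


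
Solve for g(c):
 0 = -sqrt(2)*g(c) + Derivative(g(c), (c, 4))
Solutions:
 g(c) = C1*exp(-2^(1/8)*c) + C2*exp(2^(1/8)*c) + C3*sin(2^(1/8)*c) + C4*cos(2^(1/8)*c)


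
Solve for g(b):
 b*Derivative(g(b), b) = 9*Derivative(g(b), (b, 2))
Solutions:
 g(b) = C1 + C2*erfi(sqrt(2)*b/6)


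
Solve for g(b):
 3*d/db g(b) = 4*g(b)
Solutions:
 g(b) = C1*exp(4*b/3)


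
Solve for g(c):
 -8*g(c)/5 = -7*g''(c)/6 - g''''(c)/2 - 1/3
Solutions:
 g(c) = C1*exp(-sqrt(30)*c*sqrt(-35 + sqrt(4105))/30) + C2*exp(sqrt(30)*c*sqrt(-35 + sqrt(4105))/30) + C3*sin(sqrt(30)*c*sqrt(35 + sqrt(4105))/30) + C4*cos(sqrt(30)*c*sqrt(35 + sqrt(4105))/30) + 5/24


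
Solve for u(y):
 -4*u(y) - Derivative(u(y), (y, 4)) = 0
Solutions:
 u(y) = (C1*sin(y) + C2*cos(y))*exp(-y) + (C3*sin(y) + C4*cos(y))*exp(y)


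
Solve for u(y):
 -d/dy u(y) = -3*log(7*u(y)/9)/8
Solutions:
 8*Integral(1/(-log(_y) - log(7) + 2*log(3)), (_y, u(y)))/3 = C1 - y


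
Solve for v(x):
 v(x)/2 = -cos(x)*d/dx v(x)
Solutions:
 v(x) = C1*(sin(x) - 1)^(1/4)/(sin(x) + 1)^(1/4)


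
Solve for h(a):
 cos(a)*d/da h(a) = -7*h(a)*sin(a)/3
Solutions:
 h(a) = C1*cos(a)^(7/3)


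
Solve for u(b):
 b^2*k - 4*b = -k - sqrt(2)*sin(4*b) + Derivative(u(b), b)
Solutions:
 u(b) = C1 + b^3*k/3 - 2*b^2 + b*k - sqrt(2)*cos(4*b)/4


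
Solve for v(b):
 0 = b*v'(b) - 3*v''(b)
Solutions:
 v(b) = C1 + C2*erfi(sqrt(6)*b/6)


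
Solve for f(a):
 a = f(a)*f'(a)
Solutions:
 f(a) = -sqrt(C1 + a^2)
 f(a) = sqrt(C1 + a^2)


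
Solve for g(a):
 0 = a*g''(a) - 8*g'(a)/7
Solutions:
 g(a) = C1 + C2*a^(15/7)


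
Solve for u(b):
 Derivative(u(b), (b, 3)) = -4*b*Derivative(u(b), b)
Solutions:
 u(b) = C1 + Integral(C2*airyai(-2^(2/3)*b) + C3*airybi(-2^(2/3)*b), b)


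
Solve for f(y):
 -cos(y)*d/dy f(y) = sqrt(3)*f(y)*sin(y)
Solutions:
 f(y) = C1*cos(y)^(sqrt(3))


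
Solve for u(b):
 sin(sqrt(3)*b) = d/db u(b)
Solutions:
 u(b) = C1 - sqrt(3)*cos(sqrt(3)*b)/3


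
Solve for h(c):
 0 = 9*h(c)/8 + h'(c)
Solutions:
 h(c) = C1*exp(-9*c/8)


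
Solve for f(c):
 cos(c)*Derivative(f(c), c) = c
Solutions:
 f(c) = C1 + Integral(c/cos(c), c)


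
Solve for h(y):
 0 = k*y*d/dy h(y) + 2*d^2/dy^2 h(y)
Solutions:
 h(y) = Piecewise((-sqrt(pi)*C1*erf(sqrt(k)*y/2)/sqrt(k) - C2, (k > 0) | (k < 0)), (-C1*y - C2, True))


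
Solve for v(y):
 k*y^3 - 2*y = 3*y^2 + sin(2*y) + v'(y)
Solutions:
 v(y) = C1 + k*y^4/4 - y^3 - y^2 + cos(2*y)/2


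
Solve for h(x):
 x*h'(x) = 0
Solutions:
 h(x) = C1


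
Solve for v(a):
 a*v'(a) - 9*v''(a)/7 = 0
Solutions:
 v(a) = C1 + C2*erfi(sqrt(14)*a/6)


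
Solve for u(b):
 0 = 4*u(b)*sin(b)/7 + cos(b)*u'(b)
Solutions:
 u(b) = C1*cos(b)^(4/7)


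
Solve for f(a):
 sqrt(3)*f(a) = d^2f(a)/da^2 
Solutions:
 f(a) = C1*exp(-3^(1/4)*a) + C2*exp(3^(1/4)*a)


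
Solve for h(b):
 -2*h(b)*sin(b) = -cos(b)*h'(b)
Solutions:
 h(b) = C1/cos(b)^2


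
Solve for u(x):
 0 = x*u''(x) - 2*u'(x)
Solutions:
 u(x) = C1 + C2*x^3


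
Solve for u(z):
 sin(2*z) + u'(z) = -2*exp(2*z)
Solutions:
 u(z) = C1 - exp(2*z) + cos(2*z)/2


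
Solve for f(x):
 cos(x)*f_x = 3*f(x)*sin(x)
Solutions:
 f(x) = C1/cos(x)^3


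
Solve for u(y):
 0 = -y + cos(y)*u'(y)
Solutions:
 u(y) = C1 + Integral(y/cos(y), y)


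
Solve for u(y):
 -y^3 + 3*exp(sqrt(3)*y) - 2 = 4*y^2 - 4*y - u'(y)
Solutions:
 u(y) = C1 + y^4/4 + 4*y^3/3 - 2*y^2 + 2*y - sqrt(3)*exp(sqrt(3)*y)


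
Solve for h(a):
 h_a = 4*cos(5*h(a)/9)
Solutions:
 -4*a - 9*log(sin(5*h(a)/9) - 1)/10 + 9*log(sin(5*h(a)/9) + 1)/10 = C1


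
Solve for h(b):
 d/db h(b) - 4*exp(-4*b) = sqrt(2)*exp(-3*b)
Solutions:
 h(b) = C1 - sqrt(2)*exp(-3*b)/3 - exp(-4*b)


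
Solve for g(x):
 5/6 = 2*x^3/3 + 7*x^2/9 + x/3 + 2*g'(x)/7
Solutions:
 g(x) = C1 - 7*x^4/12 - 49*x^3/54 - 7*x^2/12 + 35*x/12


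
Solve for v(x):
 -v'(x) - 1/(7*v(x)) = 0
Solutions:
 v(x) = -sqrt(C1 - 14*x)/7
 v(x) = sqrt(C1 - 14*x)/7


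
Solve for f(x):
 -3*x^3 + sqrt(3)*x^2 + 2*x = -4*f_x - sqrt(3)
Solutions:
 f(x) = C1 + 3*x^4/16 - sqrt(3)*x^3/12 - x^2/4 - sqrt(3)*x/4


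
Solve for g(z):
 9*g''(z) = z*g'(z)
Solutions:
 g(z) = C1 + C2*erfi(sqrt(2)*z/6)


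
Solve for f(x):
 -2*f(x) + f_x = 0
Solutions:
 f(x) = C1*exp(2*x)


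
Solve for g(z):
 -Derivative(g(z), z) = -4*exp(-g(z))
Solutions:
 g(z) = log(C1 + 4*z)


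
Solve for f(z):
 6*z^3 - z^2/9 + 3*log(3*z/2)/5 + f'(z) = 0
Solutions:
 f(z) = C1 - 3*z^4/2 + z^3/27 - 3*z*log(z)/5 - 3*z*log(3)/5 + 3*z*log(2)/5 + 3*z/5


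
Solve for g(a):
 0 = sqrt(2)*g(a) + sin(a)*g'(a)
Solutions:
 g(a) = C1*(cos(a) + 1)^(sqrt(2)/2)/(cos(a) - 1)^(sqrt(2)/2)


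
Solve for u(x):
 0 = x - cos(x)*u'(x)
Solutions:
 u(x) = C1 + Integral(x/cos(x), x)


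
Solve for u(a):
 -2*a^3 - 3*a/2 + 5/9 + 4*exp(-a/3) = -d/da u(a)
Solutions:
 u(a) = C1 + a^4/2 + 3*a^2/4 - 5*a/9 + 12*exp(-a/3)


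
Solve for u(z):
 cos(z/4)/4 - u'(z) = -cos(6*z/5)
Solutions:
 u(z) = C1 + sin(z/4) + 5*sin(6*z/5)/6


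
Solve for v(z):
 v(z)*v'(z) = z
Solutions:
 v(z) = -sqrt(C1 + z^2)
 v(z) = sqrt(C1 + z^2)


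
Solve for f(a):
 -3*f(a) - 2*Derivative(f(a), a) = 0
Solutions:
 f(a) = C1*exp(-3*a/2)


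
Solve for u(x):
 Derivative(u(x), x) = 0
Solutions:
 u(x) = C1


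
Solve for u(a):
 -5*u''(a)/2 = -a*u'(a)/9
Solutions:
 u(a) = C1 + C2*erfi(sqrt(5)*a/15)


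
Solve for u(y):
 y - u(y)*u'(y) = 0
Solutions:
 u(y) = -sqrt(C1 + y^2)
 u(y) = sqrt(C1 + y^2)


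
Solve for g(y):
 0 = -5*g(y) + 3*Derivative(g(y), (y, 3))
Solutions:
 g(y) = C3*exp(3^(2/3)*5^(1/3)*y/3) + (C1*sin(3^(1/6)*5^(1/3)*y/2) + C2*cos(3^(1/6)*5^(1/3)*y/2))*exp(-3^(2/3)*5^(1/3)*y/6)


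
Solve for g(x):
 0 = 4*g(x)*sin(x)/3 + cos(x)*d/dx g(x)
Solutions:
 g(x) = C1*cos(x)^(4/3)


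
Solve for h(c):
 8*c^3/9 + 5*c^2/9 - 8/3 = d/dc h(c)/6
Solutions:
 h(c) = C1 + 4*c^4/3 + 10*c^3/9 - 16*c


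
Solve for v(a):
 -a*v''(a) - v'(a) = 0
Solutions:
 v(a) = C1 + C2*log(a)


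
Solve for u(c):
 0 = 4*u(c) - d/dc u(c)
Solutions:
 u(c) = C1*exp(4*c)


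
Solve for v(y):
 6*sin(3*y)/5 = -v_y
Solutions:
 v(y) = C1 + 2*cos(3*y)/5


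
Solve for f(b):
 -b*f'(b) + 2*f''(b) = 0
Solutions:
 f(b) = C1 + C2*erfi(b/2)


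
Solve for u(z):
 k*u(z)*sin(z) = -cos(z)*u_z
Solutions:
 u(z) = C1*exp(k*log(cos(z)))


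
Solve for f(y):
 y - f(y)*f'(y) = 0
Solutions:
 f(y) = -sqrt(C1 + y^2)
 f(y) = sqrt(C1 + y^2)


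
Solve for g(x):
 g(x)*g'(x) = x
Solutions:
 g(x) = -sqrt(C1 + x^2)
 g(x) = sqrt(C1 + x^2)


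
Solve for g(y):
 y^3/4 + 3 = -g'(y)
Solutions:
 g(y) = C1 - y^4/16 - 3*y


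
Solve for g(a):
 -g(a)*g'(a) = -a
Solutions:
 g(a) = -sqrt(C1 + a^2)
 g(a) = sqrt(C1 + a^2)


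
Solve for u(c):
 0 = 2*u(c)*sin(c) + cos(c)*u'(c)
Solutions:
 u(c) = C1*cos(c)^2


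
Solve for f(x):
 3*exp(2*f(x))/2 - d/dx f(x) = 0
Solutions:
 f(x) = log(-sqrt(-1/(C1 + 3*x)))
 f(x) = log(-1/(C1 + 3*x))/2


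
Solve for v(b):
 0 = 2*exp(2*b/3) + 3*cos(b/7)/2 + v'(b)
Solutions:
 v(b) = C1 - 3*exp(2*b/3) - 21*sin(b/7)/2


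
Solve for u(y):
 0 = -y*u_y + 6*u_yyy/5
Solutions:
 u(y) = C1 + Integral(C2*airyai(5^(1/3)*6^(2/3)*y/6) + C3*airybi(5^(1/3)*6^(2/3)*y/6), y)


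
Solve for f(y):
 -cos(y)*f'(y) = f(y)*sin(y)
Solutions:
 f(y) = C1*cos(y)


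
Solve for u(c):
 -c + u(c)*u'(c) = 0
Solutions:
 u(c) = -sqrt(C1 + c^2)
 u(c) = sqrt(C1 + c^2)


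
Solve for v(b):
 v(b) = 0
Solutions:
 v(b) = 0


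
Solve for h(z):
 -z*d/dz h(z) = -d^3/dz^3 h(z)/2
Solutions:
 h(z) = C1 + Integral(C2*airyai(2^(1/3)*z) + C3*airybi(2^(1/3)*z), z)


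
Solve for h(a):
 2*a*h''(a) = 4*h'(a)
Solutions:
 h(a) = C1 + C2*a^3


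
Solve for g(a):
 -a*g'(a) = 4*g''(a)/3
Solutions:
 g(a) = C1 + C2*erf(sqrt(6)*a/4)


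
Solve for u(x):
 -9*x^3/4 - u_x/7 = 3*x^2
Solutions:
 u(x) = C1 - 63*x^4/16 - 7*x^3


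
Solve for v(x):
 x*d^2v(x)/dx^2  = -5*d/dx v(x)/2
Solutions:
 v(x) = C1 + C2/x^(3/2)


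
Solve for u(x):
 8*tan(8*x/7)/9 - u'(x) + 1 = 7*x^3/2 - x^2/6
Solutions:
 u(x) = C1 - 7*x^4/8 + x^3/18 + x - 7*log(cos(8*x/7))/9


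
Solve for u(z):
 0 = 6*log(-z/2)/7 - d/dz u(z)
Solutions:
 u(z) = C1 + 6*z*log(-z)/7 + 6*z*(-1 - log(2))/7


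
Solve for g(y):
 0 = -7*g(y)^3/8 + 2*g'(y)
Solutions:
 g(y) = -2*sqrt(2)*sqrt(-1/(C1 + 7*y))
 g(y) = 2*sqrt(2)*sqrt(-1/(C1 + 7*y))


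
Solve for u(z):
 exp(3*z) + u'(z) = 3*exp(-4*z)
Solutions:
 u(z) = C1 - exp(3*z)/3 - 3*exp(-4*z)/4


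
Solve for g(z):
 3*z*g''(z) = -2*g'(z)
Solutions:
 g(z) = C1 + C2*z^(1/3)


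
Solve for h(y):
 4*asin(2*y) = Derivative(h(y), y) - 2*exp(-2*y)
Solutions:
 h(y) = C1 + 4*y*asin(2*y) + 2*sqrt(1 - 4*y^2) - exp(-2*y)


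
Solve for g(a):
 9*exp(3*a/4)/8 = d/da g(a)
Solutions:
 g(a) = C1 + 3*exp(3*a/4)/2


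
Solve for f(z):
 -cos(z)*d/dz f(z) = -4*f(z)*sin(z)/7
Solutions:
 f(z) = C1/cos(z)^(4/7)


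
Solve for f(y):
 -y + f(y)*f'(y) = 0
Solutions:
 f(y) = -sqrt(C1 + y^2)
 f(y) = sqrt(C1 + y^2)


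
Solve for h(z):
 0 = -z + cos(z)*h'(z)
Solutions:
 h(z) = C1 + Integral(z/cos(z), z)


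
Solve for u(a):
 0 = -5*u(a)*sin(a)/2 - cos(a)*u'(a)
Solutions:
 u(a) = C1*cos(a)^(5/2)


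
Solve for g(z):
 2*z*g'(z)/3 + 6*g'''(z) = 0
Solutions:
 g(z) = C1 + Integral(C2*airyai(-3^(1/3)*z/3) + C3*airybi(-3^(1/3)*z/3), z)


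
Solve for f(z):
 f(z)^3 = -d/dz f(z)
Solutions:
 f(z) = -sqrt(2)*sqrt(-1/(C1 - z))/2
 f(z) = sqrt(2)*sqrt(-1/(C1 - z))/2


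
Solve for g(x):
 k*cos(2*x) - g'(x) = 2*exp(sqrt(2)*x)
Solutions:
 g(x) = C1 + k*sin(2*x)/2 - sqrt(2)*exp(sqrt(2)*x)


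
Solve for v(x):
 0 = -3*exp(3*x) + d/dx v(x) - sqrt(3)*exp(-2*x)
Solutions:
 v(x) = C1 + exp(3*x) - sqrt(3)*exp(-2*x)/2


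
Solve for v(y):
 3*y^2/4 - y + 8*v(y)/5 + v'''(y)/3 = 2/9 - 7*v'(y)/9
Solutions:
 v(y) = C1*exp(5^(1/3)*y*(-35/(324 + sqrt(113551))^(1/3) + 5^(1/3)*(324 + sqrt(113551))^(1/3))/30)*sin(sqrt(3)*5^(1/3)*y*(35/(324 + sqrt(113551))^(1/3) + 5^(1/3)*(324 + sqrt(113551))^(1/3))/30) + C2*exp(5^(1/3)*y*(-35/(324 + sqrt(113551))^(1/3) + 5^(1/3)*(324 + sqrt(113551))^(1/3))/30)*cos(sqrt(3)*5^(1/3)*y*(35/(324 + sqrt(113551))^(1/3) + 5^(1/3)*(324 + sqrt(113551))^(1/3))/30) + C3*exp(-5^(1/3)*y*(-35/(324 + sqrt(113551))^(1/3) + 5^(1/3)*(324 + sqrt(113551))^(1/3))/15) - 15*y^2/32 + 415*y/384 - 10685/27648


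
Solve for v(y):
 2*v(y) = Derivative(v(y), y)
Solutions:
 v(y) = C1*exp(2*y)


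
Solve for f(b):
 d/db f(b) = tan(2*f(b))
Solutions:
 f(b) = -asin(C1*exp(2*b))/2 + pi/2
 f(b) = asin(C1*exp(2*b))/2


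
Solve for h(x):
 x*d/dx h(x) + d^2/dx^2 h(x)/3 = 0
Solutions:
 h(x) = C1 + C2*erf(sqrt(6)*x/2)


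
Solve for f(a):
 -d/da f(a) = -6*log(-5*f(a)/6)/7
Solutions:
 -7*Integral(1/(log(-_y) - log(6) + log(5)), (_y, f(a)))/6 = C1 - a


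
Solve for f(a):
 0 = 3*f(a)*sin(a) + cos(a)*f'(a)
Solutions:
 f(a) = C1*cos(a)^3


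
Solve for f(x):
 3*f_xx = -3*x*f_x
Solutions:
 f(x) = C1 + C2*erf(sqrt(2)*x/2)


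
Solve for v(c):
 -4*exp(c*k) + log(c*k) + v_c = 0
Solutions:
 v(c) = C1 - c*log(c*k) + c + Piecewise((4*exp(c*k)/k, Ne(k, 0)), (4*c, True))


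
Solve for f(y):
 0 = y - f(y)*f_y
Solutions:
 f(y) = -sqrt(C1 + y^2)
 f(y) = sqrt(C1 + y^2)


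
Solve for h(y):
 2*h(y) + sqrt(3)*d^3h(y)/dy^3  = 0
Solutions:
 h(y) = C3*exp(-2^(1/3)*3^(5/6)*y/3) + (C1*sin(6^(1/3)*y/2) + C2*cos(6^(1/3)*y/2))*exp(2^(1/3)*3^(5/6)*y/6)


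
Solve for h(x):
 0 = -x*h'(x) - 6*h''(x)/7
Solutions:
 h(x) = C1 + C2*erf(sqrt(21)*x/6)


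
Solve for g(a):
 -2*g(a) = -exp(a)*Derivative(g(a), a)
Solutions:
 g(a) = C1*exp(-2*exp(-a))


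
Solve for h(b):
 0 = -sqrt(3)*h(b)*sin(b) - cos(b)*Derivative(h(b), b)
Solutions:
 h(b) = C1*cos(b)^(sqrt(3))


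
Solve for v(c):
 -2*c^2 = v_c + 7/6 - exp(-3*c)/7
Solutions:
 v(c) = C1 - 2*c^3/3 - 7*c/6 - exp(-3*c)/21


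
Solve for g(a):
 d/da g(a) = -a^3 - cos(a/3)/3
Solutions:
 g(a) = C1 - a^4/4 - sin(a/3)


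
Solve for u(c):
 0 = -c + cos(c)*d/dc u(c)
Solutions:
 u(c) = C1 + Integral(c/cos(c), c)


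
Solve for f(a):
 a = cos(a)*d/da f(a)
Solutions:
 f(a) = C1 + Integral(a/cos(a), a)


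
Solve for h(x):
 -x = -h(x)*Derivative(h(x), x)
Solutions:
 h(x) = -sqrt(C1 + x^2)
 h(x) = sqrt(C1 + x^2)


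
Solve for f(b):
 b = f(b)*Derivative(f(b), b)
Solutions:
 f(b) = -sqrt(C1 + b^2)
 f(b) = sqrt(C1 + b^2)


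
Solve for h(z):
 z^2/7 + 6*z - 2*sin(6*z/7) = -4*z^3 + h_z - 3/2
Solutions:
 h(z) = C1 + z^4 + z^3/21 + 3*z^2 + 3*z/2 + 7*cos(6*z/7)/3


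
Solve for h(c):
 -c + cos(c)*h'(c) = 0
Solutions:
 h(c) = C1 + Integral(c/cos(c), c)


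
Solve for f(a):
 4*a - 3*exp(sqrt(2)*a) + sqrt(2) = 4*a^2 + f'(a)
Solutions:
 f(a) = C1 - 4*a^3/3 + 2*a^2 + sqrt(2)*a - 3*sqrt(2)*exp(sqrt(2)*a)/2


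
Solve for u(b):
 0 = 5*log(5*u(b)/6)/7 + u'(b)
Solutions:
 7*Integral(1/(log(_y) - log(6) + log(5)), (_y, u(b)))/5 = C1 - b


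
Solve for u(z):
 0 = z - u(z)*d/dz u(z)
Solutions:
 u(z) = -sqrt(C1 + z^2)
 u(z) = sqrt(C1 + z^2)


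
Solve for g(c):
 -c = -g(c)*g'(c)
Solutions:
 g(c) = -sqrt(C1 + c^2)
 g(c) = sqrt(C1 + c^2)


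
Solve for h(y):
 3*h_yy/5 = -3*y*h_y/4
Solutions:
 h(y) = C1 + C2*erf(sqrt(10)*y/4)


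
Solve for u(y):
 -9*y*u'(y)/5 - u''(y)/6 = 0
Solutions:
 u(y) = C1 + C2*erf(3*sqrt(15)*y/5)


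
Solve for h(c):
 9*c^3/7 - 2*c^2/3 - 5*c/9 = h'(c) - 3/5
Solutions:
 h(c) = C1 + 9*c^4/28 - 2*c^3/9 - 5*c^2/18 + 3*c/5


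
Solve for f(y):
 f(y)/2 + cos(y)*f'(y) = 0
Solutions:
 f(y) = C1*(sin(y) - 1)^(1/4)/(sin(y) + 1)^(1/4)


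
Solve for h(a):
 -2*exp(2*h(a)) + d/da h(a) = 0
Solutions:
 h(a) = log(-sqrt(-1/(C1 + 2*a))) - log(2)/2
 h(a) = log(-1/(C1 + 2*a))/2 - log(2)/2


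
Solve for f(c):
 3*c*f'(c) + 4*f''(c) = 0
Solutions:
 f(c) = C1 + C2*erf(sqrt(6)*c/4)


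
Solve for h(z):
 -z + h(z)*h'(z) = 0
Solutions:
 h(z) = -sqrt(C1 + z^2)
 h(z) = sqrt(C1 + z^2)


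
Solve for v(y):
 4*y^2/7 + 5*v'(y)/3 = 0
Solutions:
 v(y) = C1 - 4*y^3/35


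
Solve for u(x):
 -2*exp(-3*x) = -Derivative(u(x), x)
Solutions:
 u(x) = C1 - 2*exp(-3*x)/3


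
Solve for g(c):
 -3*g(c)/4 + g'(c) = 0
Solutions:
 g(c) = C1*exp(3*c/4)


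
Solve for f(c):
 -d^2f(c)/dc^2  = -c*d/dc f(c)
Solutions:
 f(c) = C1 + C2*erfi(sqrt(2)*c/2)


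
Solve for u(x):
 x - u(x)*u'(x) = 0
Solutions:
 u(x) = -sqrt(C1 + x^2)
 u(x) = sqrt(C1 + x^2)


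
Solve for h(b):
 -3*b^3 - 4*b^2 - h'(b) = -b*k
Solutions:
 h(b) = C1 - 3*b^4/4 - 4*b^3/3 + b^2*k/2


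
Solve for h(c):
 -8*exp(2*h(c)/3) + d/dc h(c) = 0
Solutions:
 h(c) = 3*log(-sqrt(-1/(C1 + 8*c))) - 3*log(2) + 3*log(6)/2
 h(c) = 3*log(-1/(C1 + 8*c))/2 - 3*log(2) + 3*log(6)/2


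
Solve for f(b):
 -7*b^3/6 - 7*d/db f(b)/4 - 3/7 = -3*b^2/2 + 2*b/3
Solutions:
 f(b) = C1 - b^4/6 + 2*b^3/7 - 4*b^2/21 - 12*b/49


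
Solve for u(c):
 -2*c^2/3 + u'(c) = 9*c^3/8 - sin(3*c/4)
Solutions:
 u(c) = C1 + 9*c^4/32 + 2*c^3/9 + 4*cos(3*c/4)/3


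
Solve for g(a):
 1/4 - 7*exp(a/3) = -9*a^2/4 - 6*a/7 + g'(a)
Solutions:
 g(a) = C1 + 3*a^3/4 + 3*a^2/7 + a/4 - 21*exp(a/3)


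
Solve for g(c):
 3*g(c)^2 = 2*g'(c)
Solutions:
 g(c) = -2/(C1 + 3*c)


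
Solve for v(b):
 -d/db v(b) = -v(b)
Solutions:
 v(b) = C1*exp(b)


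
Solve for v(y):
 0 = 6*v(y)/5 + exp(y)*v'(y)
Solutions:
 v(y) = C1*exp(6*exp(-y)/5)


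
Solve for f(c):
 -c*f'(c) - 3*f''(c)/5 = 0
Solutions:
 f(c) = C1 + C2*erf(sqrt(30)*c/6)


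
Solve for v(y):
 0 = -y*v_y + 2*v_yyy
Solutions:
 v(y) = C1 + Integral(C2*airyai(2^(2/3)*y/2) + C3*airybi(2^(2/3)*y/2), y)


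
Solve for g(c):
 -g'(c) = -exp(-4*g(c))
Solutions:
 g(c) = log(-I*(C1 + 4*c)^(1/4))
 g(c) = log(I*(C1 + 4*c)^(1/4))
 g(c) = log(-(C1 + 4*c)^(1/4))
 g(c) = log(C1 + 4*c)/4


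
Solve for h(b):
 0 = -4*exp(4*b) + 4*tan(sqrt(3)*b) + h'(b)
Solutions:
 h(b) = C1 + exp(4*b) + 4*sqrt(3)*log(cos(sqrt(3)*b))/3


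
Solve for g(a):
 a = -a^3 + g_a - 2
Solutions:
 g(a) = C1 + a^4/4 + a^2/2 + 2*a


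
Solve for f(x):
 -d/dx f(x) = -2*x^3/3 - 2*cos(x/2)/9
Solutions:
 f(x) = C1 + x^4/6 + 4*sin(x/2)/9


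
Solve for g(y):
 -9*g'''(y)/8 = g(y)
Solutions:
 g(y) = C3*exp(-2*3^(1/3)*y/3) + (C1*sin(3^(5/6)*y/3) + C2*cos(3^(5/6)*y/3))*exp(3^(1/3)*y/3)


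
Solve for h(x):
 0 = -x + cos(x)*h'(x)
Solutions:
 h(x) = C1 + Integral(x/cos(x), x)


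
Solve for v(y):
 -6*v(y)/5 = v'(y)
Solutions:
 v(y) = C1*exp(-6*y/5)


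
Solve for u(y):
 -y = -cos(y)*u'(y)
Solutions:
 u(y) = C1 + Integral(y/cos(y), y)


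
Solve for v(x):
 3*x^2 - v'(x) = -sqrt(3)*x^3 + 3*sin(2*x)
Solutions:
 v(x) = C1 + sqrt(3)*x^4/4 + x^3 + 3*cos(2*x)/2


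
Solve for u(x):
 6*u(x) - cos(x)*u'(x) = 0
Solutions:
 u(x) = C1*(sin(x)^3 + 3*sin(x)^2 + 3*sin(x) + 1)/(sin(x)^3 - 3*sin(x)^2 + 3*sin(x) - 1)


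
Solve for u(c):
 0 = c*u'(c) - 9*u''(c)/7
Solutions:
 u(c) = C1 + C2*erfi(sqrt(14)*c/6)


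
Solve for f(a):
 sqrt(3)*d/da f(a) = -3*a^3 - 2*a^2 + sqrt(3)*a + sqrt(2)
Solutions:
 f(a) = C1 - sqrt(3)*a^4/4 - 2*sqrt(3)*a^3/9 + a^2/2 + sqrt(6)*a/3


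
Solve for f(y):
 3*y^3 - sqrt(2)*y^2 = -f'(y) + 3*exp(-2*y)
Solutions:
 f(y) = C1 - 3*y^4/4 + sqrt(2)*y^3/3 - 3*exp(-2*y)/2


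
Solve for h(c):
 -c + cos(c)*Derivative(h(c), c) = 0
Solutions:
 h(c) = C1 + Integral(c/cos(c), c)


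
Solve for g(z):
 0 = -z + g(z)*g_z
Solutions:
 g(z) = -sqrt(C1 + z^2)
 g(z) = sqrt(C1 + z^2)


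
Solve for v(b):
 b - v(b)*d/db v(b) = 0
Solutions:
 v(b) = -sqrt(C1 + b^2)
 v(b) = sqrt(C1 + b^2)


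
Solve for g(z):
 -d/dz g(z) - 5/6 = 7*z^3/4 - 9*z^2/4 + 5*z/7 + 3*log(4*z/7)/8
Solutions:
 g(z) = C1 - 7*z^4/16 + 3*z^3/4 - 5*z^2/14 - 3*z*log(z)/8 - 3*z*log(2)/4 - 11*z/24 + 3*z*log(7)/8


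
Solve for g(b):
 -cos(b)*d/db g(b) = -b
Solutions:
 g(b) = C1 + Integral(b/cos(b), b)


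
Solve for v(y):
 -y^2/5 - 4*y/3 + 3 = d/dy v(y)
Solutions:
 v(y) = C1 - y^3/15 - 2*y^2/3 + 3*y


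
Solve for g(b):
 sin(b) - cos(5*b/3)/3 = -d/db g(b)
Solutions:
 g(b) = C1 + sin(5*b/3)/5 + cos(b)


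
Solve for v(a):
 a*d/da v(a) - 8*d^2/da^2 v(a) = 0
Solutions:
 v(a) = C1 + C2*erfi(a/4)


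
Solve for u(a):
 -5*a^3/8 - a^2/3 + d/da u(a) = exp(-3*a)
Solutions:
 u(a) = C1 + 5*a^4/32 + a^3/9 - exp(-3*a)/3


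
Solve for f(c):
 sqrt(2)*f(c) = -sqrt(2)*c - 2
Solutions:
 f(c) = -c - sqrt(2)
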